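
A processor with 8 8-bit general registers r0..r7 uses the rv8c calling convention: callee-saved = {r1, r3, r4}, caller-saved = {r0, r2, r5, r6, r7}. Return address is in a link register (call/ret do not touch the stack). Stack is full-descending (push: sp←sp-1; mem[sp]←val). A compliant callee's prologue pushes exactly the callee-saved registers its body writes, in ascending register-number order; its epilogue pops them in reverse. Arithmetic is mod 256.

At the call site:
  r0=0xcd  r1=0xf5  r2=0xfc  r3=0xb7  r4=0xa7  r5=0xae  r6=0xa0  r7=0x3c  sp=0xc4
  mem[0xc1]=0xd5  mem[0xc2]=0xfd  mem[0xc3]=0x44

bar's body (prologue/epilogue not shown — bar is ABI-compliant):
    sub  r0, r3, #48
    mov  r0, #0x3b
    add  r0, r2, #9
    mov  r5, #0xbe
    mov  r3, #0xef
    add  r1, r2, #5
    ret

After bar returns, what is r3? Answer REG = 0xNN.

REG = 0xb7

prologue: push r1 -> mem[0xc3]=0xf5, sp=0xc3
prologue: push r3 -> mem[0xc2]=0xb7, sp=0xc2
body[0] sub  r0, r3, #48 -> r0=0x87
body[1] mov  r0, #0x3b -> r0=0x3b
body[2] add  r0, r2, #9 -> r0=0x05
body[3] mov  r5, #0xbe -> r5=0xbe
body[4] mov  r3, #0xef -> r3=0xef
body[5] add  r1, r2, #5 -> r1=0x01
epilogue: pop r3=0xb7, sp=0xc3
epilogue: pop r1=0xf5, sp=0xc4
r3 is callee-saved -> restored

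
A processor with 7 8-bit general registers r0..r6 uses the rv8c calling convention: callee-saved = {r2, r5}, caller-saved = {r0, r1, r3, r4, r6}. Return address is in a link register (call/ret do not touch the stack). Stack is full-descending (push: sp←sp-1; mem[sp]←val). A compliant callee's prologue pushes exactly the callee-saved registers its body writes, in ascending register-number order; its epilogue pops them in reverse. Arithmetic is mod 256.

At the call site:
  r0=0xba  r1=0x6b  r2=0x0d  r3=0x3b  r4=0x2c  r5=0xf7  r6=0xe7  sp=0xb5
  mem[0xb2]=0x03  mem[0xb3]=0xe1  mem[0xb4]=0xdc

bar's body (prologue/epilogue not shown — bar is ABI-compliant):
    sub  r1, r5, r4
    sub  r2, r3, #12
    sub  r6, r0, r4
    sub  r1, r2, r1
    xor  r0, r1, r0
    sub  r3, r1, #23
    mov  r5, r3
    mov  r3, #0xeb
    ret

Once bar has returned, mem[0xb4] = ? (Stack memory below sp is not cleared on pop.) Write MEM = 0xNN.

prologue: push r2 -> mem[0xb4]=0x0d, sp=0xb4
prologue: push r5 -> mem[0xb3]=0xf7, sp=0xb3
body[0] sub  r1, r5, r4 -> r1=0xcb
body[1] sub  r2, r3, #12 -> r2=0x2f
body[2] sub  r6, r0, r4 -> r6=0x8e
body[3] sub  r1, r2, r1 -> r1=0x64
body[4] xor  r0, r1, r0 -> r0=0xde
body[5] sub  r3, r1, #23 -> r3=0x4d
body[6] mov  r5, r3 -> r5=0x4d
body[7] mov  r3, #0xeb -> r3=0xeb
epilogue: pop r5=0xf7, sp=0xb4
epilogue: pop r2=0x0d, sp=0xb5
prologue pushed ['r2', 'r5'] at ['0xb4', '0xb3']

MEM = 0x0d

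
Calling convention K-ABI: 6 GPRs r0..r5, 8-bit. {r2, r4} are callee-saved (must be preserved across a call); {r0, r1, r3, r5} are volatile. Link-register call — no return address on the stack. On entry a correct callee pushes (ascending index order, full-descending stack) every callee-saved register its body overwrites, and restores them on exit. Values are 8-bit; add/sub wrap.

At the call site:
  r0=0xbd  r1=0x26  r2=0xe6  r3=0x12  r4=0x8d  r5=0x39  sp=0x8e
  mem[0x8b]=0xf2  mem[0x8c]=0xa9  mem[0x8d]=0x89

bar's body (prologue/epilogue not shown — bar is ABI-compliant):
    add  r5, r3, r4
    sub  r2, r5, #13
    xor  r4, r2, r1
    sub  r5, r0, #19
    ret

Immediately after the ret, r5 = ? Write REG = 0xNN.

prologue: push r2 -> mem[0x8d]=0xe6, sp=0x8d
prologue: push r4 -> mem[0x8c]=0x8d, sp=0x8c
body[0] add  r5, r3, r4 -> r5=0x9f
body[1] sub  r2, r5, #13 -> r2=0x92
body[2] xor  r4, r2, r1 -> r4=0xb4
body[3] sub  r5, r0, #19 -> r5=0xaa
epilogue: pop r4=0x8d, sp=0x8d
epilogue: pop r2=0xe6, sp=0x8e
r5 is caller-saved -> body value

REG = 0xaa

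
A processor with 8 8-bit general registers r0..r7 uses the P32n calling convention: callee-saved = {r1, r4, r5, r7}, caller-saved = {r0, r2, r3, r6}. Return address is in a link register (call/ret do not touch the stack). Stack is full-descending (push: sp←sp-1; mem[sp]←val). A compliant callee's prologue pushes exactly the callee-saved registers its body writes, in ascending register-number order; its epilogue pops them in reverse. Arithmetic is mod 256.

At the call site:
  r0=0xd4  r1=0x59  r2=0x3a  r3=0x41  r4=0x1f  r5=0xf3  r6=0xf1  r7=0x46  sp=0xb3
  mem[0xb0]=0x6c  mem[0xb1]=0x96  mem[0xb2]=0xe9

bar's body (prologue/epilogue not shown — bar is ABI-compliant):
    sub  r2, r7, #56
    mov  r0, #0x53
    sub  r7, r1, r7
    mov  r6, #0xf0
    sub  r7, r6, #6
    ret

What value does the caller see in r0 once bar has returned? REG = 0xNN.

REG = 0x53

prologue: push r7 -> mem[0xb2]=0x46, sp=0xb2
body[0] sub  r2, r7, #56 -> r2=0x0e
body[1] mov  r0, #0x53 -> r0=0x53
body[2] sub  r7, r1, r7 -> r7=0x13
body[3] mov  r6, #0xf0 -> r6=0xf0
body[4] sub  r7, r6, #6 -> r7=0xea
epilogue: pop r7=0x46, sp=0xb3
r0 is caller-saved -> body value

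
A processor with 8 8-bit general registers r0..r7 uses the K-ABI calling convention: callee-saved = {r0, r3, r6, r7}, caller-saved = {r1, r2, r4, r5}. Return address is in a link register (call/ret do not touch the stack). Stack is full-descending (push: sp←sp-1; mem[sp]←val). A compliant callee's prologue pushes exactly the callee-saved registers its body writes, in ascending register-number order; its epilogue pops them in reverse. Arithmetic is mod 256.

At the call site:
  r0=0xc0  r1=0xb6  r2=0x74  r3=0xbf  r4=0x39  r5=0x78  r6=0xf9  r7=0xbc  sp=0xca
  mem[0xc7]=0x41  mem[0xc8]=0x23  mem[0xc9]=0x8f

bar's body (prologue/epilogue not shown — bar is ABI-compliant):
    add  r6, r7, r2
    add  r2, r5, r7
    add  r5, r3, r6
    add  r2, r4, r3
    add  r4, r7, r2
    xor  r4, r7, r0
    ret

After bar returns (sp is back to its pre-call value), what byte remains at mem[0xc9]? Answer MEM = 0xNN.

prologue: push r6 → mem[0xc9]=0xf9, sp=0xc9
body[0] add  r6, r7, r2 → r6=0x30
body[1] add  r2, r5, r7 → r2=0x34
body[2] add  r5, r3, r6 → r5=0xef
body[3] add  r2, r4, r3 → r2=0xf8
body[4] add  r4, r7, r2 → r4=0xb4
body[5] xor  r4, r7, r0 → r4=0x7c
epilogue: pop r6=0xf9, sp=0xca
prologue pushed ['r6'] at ['0xc9']

MEM = 0xf9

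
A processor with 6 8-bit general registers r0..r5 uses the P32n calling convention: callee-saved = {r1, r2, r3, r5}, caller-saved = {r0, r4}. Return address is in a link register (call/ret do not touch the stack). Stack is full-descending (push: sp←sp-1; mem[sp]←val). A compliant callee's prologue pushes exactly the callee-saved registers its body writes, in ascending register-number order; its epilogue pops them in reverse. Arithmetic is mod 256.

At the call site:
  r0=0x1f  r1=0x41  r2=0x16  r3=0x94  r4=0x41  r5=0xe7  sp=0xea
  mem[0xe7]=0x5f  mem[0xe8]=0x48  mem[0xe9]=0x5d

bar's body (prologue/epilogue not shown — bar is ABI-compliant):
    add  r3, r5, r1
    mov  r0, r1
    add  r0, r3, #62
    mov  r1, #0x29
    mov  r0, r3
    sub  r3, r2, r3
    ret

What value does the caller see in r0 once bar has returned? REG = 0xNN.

prologue: push r1 -> mem[0xe9]=0x41, sp=0xe9
prologue: push r3 -> mem[0xe8]=0x94, sp=0xe8
body[0] add  r3, r5, r1 -> r3=0x28
body[1] mov  r0, r1 -> r0=0x41
body[2] add  r0, r3, #62 -> r0=0x66
body[3] mov  r1, #0x29 -> r1=0x29
body[4] mov  r0, r3 -> r0=0x28
body[5] sub  r3, r2, r3 -> r3=0xee
epilogue: pop r3=0x94, sp=0xe9
epilogue: pop r1=0x41, sp=0xea
r0 is caller-saved -> body value

REG = 0x28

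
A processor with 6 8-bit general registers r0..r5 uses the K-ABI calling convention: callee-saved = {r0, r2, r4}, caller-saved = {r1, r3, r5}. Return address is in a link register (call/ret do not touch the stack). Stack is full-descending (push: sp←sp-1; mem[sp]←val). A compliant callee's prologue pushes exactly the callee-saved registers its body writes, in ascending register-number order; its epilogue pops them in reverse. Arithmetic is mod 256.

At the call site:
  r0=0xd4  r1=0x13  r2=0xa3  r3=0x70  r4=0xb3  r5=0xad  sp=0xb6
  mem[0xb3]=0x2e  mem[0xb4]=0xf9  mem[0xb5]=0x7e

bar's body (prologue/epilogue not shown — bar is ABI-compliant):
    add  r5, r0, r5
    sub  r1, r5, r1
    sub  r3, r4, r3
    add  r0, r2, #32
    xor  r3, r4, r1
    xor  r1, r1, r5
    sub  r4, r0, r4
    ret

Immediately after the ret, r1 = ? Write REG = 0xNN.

REG = 0xef

prologue: push r0 -> mem[0xb5]=0xd4, sp=0xb5
prologue: push r4 -> mem[0xb4]=0xb3, sp=0xb4
body[0] add  r5, r0, r5 -> r5=0x81
body[1] sub  r1, r5, r1 -> r1=0x6e
body[2] sub  r3, r4, r3 -> r3=0x43
body[3] add  r0, r2, #32 -> r0=0xc3
body[4] xor  r3, r4, r1 -> r3=0xdd
body[5] xor  r1, r1, r5 -> r1=0xef
body[6] sub  r4, r0, r4 -> r4=0x10
epilogue: pop r4=0xb3, sp=0xb5
epilogue: pop r0=0xd4, sp=0xb6
r1 is caller-saved -> body value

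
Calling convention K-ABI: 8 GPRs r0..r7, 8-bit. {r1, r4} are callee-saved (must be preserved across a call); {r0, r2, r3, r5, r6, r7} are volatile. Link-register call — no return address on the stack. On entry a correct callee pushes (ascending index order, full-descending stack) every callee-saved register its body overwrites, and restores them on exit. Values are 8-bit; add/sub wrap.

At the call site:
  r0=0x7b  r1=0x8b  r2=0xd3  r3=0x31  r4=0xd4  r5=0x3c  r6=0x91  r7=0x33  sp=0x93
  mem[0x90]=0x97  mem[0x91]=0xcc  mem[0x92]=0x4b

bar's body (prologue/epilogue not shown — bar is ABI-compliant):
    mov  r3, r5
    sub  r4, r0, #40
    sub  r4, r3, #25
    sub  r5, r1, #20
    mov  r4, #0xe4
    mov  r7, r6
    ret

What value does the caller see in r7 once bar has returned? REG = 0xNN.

prologue: push r4 -> mem[0x92]=0xd4, sp=0x92
body[0] mov  r3, r5 -> r3=0x3c
body[1] sub  r4, r0, #40 -> r4=0x53
body[2] sub  r4, r3, #25 -> r4=0x23
body[3] sub  r5, r1, #20 -> r5=0x77
body[4] mov  r4, #0xe4 -> r4=0xe4
body[5] mov  r7, r6 -> r7=0x91
epilogue: pop r4=0xd4, sp=0x93
r7 is caller-saved -> body value

REG = 0x91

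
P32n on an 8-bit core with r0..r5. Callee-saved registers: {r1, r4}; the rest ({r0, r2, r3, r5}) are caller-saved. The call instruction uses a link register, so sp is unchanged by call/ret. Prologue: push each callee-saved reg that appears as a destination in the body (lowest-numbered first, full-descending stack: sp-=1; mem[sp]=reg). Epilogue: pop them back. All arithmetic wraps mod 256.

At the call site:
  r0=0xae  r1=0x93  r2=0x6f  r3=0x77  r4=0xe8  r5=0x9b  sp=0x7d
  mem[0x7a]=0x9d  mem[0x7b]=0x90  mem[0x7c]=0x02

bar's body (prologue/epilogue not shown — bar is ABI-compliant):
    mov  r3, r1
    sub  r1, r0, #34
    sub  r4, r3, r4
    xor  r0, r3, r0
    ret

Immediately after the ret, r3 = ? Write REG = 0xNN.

prologue: push r1 → mem[0x7c]=0x93, sp=0x7c
prologue: push r4 → mem[0x7b]=0xe8, sp=0x7b
body[0] mov  r3, r1 → r3=0x93
body[1] sub  r1, r0, #34 → r1=0x8c
body[2] sub  r4, r3, r4 → r4=0xab
body[3] xor  r0, r3, r0 → r0=0x3d
epilogue: pop r4=0xe8, sp=0x7c
epilogue: pop r1=0x93, sp=0x7d
r3 is caller-saved → body value

REG = 0x93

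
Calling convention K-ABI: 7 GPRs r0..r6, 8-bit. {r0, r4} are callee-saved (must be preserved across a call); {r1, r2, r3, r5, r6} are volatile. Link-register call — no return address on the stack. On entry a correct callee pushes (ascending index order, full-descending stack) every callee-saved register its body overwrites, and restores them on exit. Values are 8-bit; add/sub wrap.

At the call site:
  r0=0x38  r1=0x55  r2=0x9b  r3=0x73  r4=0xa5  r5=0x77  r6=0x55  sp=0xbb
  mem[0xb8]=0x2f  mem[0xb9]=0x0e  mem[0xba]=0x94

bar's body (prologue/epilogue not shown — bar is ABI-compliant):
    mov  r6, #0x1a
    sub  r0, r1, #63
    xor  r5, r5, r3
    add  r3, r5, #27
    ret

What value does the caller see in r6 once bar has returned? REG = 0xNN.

prologue: push r0 → mem[0xba]=0x38, sp=0xba
body[0] mov  r6, #0x1a → r6=0x1a
body[1] sub  r0, r1, #63 → r0=0x16
body[2] xor  r5, r5, r3 → r5=0x04
body[3] add  r3, r5, #27 → r3=0x1f
epilogue: pop r0=0x38, sp=0xbb
r6 is caller-saved → body value

REG = 0x1a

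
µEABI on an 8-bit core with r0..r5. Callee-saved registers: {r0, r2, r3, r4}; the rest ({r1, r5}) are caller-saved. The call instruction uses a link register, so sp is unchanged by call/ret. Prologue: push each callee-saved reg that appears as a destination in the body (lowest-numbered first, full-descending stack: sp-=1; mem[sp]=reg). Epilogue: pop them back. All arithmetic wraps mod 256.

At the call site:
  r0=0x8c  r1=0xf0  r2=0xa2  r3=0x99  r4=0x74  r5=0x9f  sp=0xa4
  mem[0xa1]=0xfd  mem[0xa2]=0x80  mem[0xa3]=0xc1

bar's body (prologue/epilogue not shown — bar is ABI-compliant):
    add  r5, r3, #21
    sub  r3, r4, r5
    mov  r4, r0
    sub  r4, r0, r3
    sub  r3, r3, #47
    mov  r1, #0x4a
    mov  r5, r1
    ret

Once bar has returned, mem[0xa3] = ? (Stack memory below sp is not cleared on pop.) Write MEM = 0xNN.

MEM = 0x99

prologue: push r3 -> mem[0xa3]=0x99, sp=0xa3
prologue: push r4 -> mem[0xa2]=0x74, sp=0xa2
body[0] add  r5, r3, #21 -> r5=0xae
body[1] sub  r3, r4, r5 -> r3=0xc6
body[2] mov  r4, r0 -> r4=0x8c
body[3] sub  r4, r0, r3 -> r4=0xc6
body[4] sub  r3, r3, #47 -> r3=0x97
body[5] mov  r1, #0x4a -> r1=0x4a
body[6] mov  r5, r1 -> r5=0x4a
epilogue: pop r4=0x74, sp=0xa3
epilogue: pop r3=0x99, sp=0xa4
prologue pushed ['r3', 'r4'] at ['0xa3', '0xa2']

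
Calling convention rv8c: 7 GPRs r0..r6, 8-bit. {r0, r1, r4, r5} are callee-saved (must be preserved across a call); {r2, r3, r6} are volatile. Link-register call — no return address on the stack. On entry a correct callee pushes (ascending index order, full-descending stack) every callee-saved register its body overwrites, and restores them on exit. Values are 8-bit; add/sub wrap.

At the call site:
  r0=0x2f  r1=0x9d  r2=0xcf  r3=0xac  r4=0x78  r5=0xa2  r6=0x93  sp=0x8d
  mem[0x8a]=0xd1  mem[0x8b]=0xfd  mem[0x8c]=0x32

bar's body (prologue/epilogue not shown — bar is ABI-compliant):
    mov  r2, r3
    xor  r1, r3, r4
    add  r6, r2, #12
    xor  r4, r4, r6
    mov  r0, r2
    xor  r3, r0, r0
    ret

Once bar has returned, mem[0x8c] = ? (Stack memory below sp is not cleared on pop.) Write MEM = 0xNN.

MEM = 0x2f

prologue: push r0 -> mem[0x8c]=0x2f, sp=0x8c
prologue: push r1 -> mem[0x8b]=0x9d, sp=0x8b
prologue: push r4 -> mem[0x8a]=0x78, sp=0x8a
body[0] mov  r2, r3 -> r2=0xac
body[1] xor  r1, r3, r4 -> r1=0xd4
body[2] add  r6, r2, #12 -> r6=0xb8
body[3] xor  r4, r4, r6 -> r4=0xc0
body[4] mov  r0, r2 -> r0=0xac
body[5] xor  r3, r0, r0 -> r3=0x00
epilogue: pop r4=0x78, sp=0x8b
epilogue: pop r1=0x9d, sp=0x8c
epilogue: pop r0=0x2f, sp=0x8d
prologue pushed ['r0', 'r1', 'r4'] at ['0x8c', '0x8b', '0x8a']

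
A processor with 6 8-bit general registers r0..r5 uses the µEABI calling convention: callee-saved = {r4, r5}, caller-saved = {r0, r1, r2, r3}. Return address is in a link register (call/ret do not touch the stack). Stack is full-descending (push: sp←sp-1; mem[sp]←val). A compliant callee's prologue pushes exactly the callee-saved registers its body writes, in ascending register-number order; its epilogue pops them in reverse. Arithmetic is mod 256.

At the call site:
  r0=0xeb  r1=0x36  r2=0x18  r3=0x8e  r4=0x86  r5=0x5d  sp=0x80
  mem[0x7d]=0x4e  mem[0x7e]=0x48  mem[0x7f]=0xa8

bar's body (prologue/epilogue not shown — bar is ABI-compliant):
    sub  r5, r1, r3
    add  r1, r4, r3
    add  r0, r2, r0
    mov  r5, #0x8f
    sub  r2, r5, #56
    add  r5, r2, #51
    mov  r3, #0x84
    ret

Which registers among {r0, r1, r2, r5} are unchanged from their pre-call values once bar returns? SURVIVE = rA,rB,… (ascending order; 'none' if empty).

prologue: push r5 -> mem[0x7f]=0x5d, sp=0x7f
body[0] sub  r5, r1, r3 -> r5=0xa8
body[1] add  r1, r4, r3 -> r1=0x14
body[2] add  r0, r2, r0 -> r0=0x03
body[3] mov  r5, #0x8f -> r5=0x8f
body[4] sub  r2, r5, #56 -> r2=0x57
body[5] add  r5, r2, #51 -> r5=0x8a
body[6] mov  r3, #0x84 -> r3=0x84
epilogue: pop r5=0x5d, sp=0x80
r0: caller-saved, written=True
r1: caller-saved, written=True
r2: caller-saved, written=True
r5: callee-saved, written=True

SURVIVE = r5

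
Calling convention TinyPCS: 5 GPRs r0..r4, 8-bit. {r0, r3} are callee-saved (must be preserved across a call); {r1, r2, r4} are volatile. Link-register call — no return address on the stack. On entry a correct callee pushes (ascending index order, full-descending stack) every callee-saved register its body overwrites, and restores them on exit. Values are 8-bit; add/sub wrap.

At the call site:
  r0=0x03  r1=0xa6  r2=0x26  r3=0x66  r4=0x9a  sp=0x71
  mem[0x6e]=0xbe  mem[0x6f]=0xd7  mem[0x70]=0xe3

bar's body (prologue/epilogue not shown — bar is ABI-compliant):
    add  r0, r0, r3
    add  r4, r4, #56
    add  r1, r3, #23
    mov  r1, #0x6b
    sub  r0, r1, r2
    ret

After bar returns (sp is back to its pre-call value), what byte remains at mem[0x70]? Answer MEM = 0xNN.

MEM = 0x03

prologue: push r0 -> mem[0x70]=0x03, sp=0x70
body[0] add  r0, r0, r3 -> r0=0x69
body[1] add  r4, r4, #56 -> r4=0xd2
body[2] add  r1, r3, #23 -> r1=0x7d
body[3] mov  r1, #0x6b -> r1=0x6b
body[4] sub  r0, r1, r2 -> r0=0x45
epilogue: pop r0=0x03, sp=0x71
prologue pushed ['r0'] at ['0x70']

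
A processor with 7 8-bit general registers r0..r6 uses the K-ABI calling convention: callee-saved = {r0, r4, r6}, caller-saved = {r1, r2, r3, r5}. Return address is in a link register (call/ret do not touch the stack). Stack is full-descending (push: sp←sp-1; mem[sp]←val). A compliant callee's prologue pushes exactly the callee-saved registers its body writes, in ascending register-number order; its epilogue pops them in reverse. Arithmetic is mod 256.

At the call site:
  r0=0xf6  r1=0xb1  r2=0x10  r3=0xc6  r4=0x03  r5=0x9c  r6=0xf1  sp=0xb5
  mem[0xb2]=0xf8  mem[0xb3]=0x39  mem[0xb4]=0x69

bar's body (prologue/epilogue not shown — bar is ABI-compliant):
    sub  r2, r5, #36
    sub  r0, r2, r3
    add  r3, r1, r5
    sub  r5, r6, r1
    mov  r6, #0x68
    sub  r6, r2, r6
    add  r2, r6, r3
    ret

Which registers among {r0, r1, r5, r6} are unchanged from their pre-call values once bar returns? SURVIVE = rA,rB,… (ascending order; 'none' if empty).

prologue: push r0 → mem[0xb4]=0xf6, sp=0xb4
prologue: push r6 → mem[0xb3]=0xf1, sp=0xb3
body[0] sub  r2, r5, #36 → r2=0x78
body[1] sub  r0, r2, r3 → r0=0xb2
body[2] add  r3, r1, r5 → r3=0x4d
body[3] sub  r5, r6, r1 → r5=0x40
body[4] mov  r6, #0x68 → r6=0x68
body[5] sub  r6, r2, r6 → r6=0x10
body[6] add  r2, r6, r3 → r2=0x5d
epilogue: pop r6=0xf1, sp=0xb4
epilogue: pop r0=0xf6, sp=0xb5
r0: callee-saved, written=True
r1: caller-saved, written=False
r5: caller-saved, written=True
r6: callee-saved, written=True

SURVIVE = r0,r1,r6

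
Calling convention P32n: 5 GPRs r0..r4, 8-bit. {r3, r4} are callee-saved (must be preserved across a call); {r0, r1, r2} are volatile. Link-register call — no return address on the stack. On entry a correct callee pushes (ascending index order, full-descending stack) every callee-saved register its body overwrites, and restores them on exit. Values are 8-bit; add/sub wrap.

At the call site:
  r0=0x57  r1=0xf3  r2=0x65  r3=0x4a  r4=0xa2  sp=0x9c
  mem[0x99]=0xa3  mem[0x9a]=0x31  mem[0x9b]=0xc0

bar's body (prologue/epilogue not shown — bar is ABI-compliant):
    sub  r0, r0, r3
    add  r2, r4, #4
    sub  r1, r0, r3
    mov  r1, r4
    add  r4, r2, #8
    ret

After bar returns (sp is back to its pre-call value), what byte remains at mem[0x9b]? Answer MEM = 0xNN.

MEM = 0xa2

prologue: push r4 -> mem[0x9b]=0xa2, sp=0x9b
body[0] sub  r0, r0, r3 -> r0=0x0d
body[1] add  r2, r4, #4 -> r2=0xa6
body[2] sub  r1, r0, r3 -> r1=0xc3
body[3] mov  r1, r4 -> r1=0xa2
body[4] add  r4, r2, #8 -> r4=0xae
epilogue: pop r4=0xa2, sp=0x9c
prologue pushed ['r4'] at ['0x9b']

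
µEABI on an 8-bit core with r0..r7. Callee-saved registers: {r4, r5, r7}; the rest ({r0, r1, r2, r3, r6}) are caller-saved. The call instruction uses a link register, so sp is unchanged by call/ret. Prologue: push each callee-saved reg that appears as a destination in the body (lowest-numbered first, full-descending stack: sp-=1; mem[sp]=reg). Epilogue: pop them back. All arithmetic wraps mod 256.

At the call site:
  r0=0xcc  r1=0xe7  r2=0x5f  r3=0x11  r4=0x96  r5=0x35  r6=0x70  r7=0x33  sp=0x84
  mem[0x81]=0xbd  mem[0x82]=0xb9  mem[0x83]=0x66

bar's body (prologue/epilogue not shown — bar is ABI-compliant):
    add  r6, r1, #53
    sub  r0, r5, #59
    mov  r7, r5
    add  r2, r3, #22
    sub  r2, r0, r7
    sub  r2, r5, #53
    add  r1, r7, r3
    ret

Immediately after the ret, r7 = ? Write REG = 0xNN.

REG = 0x33

prologue: push r7 → mem[0x83]=0x33, sp=0x83
body[0] add  r6, r1, #53 → r6=0x1c
body[1] sub  r0, r5, #59 → r0=0xfa
body[2] mov  r7, r5 → r7=0x35
body[3] add  r2, r3, #22 → r2=0x27
body[4] sub  r2, r0, r7 → r2=0xc5
body[5] sub  r2, r5, #53 → r2=0x00
body[6] add  r1, r7, r3 → r1=0x46
epilogue: pop r7=0x33, sp=0x84
r7 is callee-saved → restored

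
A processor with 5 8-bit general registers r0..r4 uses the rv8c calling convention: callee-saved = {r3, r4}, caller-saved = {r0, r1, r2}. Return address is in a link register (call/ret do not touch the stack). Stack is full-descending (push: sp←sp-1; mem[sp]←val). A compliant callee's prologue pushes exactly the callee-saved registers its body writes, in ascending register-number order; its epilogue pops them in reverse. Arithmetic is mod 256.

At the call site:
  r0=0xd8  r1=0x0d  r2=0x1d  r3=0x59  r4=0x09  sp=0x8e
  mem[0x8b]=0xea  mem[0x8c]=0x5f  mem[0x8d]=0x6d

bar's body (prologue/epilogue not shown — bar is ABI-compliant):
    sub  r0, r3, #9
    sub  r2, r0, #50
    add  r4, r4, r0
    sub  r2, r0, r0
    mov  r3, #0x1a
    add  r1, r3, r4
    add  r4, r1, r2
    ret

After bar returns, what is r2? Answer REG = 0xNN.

prologue: push r3 -> mem[0x8d]=0x59, sp=0x8d
prologue: push r4 -> mem[0x8c]=0x09, sp=0x8c
body[0] sub  r0, r3, #9 -> r0=0x50
body[1] sub  r2, r0, #50 -> r2=0x1e
body[2] add  r4, r4, r0 -> r4=0x59
body[3] sub  r2, r0, r0 -> r2=0x00
body[4] mov  r3, #0x1a -> r3=0x1a
body[5] add  r1, r3, r4 -> r1=0x73
body[6] add  r4, r1, r2 -> r4=0x73
epilogue: pop r4=0x09, sp=0x8d
epilogue: pop r3=0x59, sp=0x8e
r2 is caller-saved -> body value

REG = 0x00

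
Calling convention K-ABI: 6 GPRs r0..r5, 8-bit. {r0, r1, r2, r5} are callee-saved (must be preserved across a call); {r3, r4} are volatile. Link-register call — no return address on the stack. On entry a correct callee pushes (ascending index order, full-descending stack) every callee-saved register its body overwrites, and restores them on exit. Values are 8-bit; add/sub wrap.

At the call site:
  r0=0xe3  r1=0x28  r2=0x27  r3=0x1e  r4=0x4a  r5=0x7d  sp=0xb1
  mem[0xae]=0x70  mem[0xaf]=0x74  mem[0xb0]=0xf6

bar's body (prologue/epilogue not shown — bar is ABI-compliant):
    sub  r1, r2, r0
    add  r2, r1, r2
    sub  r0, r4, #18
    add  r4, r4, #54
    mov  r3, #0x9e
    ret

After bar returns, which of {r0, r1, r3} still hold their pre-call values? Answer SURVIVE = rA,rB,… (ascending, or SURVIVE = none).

SURVIVE = r0,r1

prologue: push r0 → mem[0xb0]=0xe3, sp=0xb0
prologue: push r1 → mem[0xaf]=0x28, sp=0xaf
prologue: push r2 → mem[0xae]=0x27, sp=0xae
body[0] sub  r1, r2, r0 → r1=0x44
body[1] add  r2, r1, r2 → r2=0x6b
body[2] sub  r0, r4, #18 → r0=0x38
body[3] add  r4, r4, #54 → r4=0x80
body[4] mov  r3, #0x9e → r3=0x9e
epilogue: pop r2=0x27, sp=0xaf
epilogue: pop r1=0x28, sp=0xb0
epilogue: pop r0=0xe3, sp=0xb1
r0: callee-saved, written=True
r1: callee-saved, written=True
r3: caller-saved, written=True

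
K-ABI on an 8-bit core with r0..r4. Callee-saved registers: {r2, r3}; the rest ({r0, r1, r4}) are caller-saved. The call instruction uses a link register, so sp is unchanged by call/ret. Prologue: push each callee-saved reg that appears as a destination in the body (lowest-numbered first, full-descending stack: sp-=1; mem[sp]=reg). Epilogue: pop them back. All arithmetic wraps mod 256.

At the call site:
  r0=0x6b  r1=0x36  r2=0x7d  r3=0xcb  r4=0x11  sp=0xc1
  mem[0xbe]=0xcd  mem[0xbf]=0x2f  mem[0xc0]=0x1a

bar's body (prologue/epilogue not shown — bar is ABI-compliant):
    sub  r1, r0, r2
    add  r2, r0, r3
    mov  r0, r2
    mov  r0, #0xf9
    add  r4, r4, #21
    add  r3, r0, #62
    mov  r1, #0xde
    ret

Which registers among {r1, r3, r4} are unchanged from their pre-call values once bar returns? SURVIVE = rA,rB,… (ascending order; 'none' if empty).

prologue: push r2 → mem[0xc0]=0x7d, sp=0xc0
prologue: push r3 → mem[0xbf]=0xcb, sp=0xbf
body[0] sub  r1, r0, r2 → r1=0xee
body[1] add  r2, r0, r3 → r2=0x36
body[2] mov  r0, r2 → r0=0x36
body[3] mov  r0, #0xf9 → r0=0xf9
body[4] add  r4, r4, #21 → r4=0x26
body[5] add  r3, r0, #62 → r3=0x37
body[6] mov  r1, #0xde → r1=0xde
epilogue: pop r3=0xcb, sp=0xc0
epilogue: pop r2=0x7d, sp=0xc1
r1: caller-saved, written=True
r3: callee-saved, written=True
r4: caller-saved, written=True

SURVIVE = r3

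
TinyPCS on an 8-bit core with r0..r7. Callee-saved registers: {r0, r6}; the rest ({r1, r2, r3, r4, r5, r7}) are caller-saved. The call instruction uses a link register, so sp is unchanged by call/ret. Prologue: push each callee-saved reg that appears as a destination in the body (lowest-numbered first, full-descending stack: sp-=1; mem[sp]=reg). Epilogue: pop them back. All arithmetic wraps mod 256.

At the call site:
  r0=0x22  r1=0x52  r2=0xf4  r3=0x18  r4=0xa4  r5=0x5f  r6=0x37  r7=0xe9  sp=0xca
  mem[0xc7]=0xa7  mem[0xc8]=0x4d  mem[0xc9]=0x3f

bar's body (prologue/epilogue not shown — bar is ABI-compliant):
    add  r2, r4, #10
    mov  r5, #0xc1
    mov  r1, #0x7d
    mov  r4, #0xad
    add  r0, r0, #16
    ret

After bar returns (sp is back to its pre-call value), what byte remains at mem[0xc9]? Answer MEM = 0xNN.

prologue: push r0 -> mem[0xc9]=0x22, sp=0xc9
body[0] add  r2, r4, #10 -> r2=0xae
body[1] mov  r5, #0xc1 -> r5=0xc1
body[2] mov  r1, #0x7d -> r1=0x7d
body[3] mov  r4, #0xad -> r4=0xad
body[4] add  r0, r0, #16 -> r0=0x32
epilogue: pop r0=0x22, sp=0xca
prologue pushed ['r0'] at ['0xc9']

MEM = 0x22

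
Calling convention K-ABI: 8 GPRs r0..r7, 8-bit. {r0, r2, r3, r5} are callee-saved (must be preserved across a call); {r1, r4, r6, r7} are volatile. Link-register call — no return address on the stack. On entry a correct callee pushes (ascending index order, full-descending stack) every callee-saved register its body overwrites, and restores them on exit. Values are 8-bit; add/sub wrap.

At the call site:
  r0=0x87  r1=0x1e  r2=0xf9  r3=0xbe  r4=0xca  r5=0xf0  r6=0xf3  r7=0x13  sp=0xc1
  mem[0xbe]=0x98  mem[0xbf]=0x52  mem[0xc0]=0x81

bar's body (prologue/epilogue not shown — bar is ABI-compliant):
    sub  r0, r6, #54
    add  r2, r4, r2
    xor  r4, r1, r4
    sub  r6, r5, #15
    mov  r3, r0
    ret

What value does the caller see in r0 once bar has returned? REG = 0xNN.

prologue: push r0 → mem[0xc0]=0x87, sp=0xc0
prologue: push r2 → mem[0xbf]=0xf9, sp=0xbf
prologue: push r3 → mem[0xbe]=0xbe, sp=0xbe
body[0] sub  r0, r6, #54 → r0=0xbd
body[1] add  r2, r4, r2 → r2=0xc3
body[2] xor  r4, r1, r4 → r4=0xd4
body[3] sub  r6, r5, #15 → r6=0xe1
body[4] mov  r3, r0 → r3=0xbd
epilogue: pop r3=0xbe, sp=0xbf
epilogue: pop r2=0xf9, sp=0xc0
epilogue: pop r0=0x87, sp=0xc1
r0 is callee-saved → restored

REG = 0x87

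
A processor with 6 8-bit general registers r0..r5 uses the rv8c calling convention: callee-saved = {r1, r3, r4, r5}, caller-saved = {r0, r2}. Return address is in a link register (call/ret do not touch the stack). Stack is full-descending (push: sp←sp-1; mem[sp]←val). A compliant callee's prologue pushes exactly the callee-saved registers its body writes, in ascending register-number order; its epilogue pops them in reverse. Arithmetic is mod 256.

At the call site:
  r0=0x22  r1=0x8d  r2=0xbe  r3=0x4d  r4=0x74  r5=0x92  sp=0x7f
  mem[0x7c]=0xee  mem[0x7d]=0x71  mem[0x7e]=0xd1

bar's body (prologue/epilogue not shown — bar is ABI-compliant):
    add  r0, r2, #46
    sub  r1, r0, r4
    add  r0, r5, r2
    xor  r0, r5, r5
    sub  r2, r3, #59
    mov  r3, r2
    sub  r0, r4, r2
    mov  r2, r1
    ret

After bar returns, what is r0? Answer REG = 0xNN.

REG = 0x62

prologue: push r1 → mem[0x7e]=0x8d, sp=0x7e
prologue: push r3 → mem[0x7d]=0x4d, sp=0x7d
body[0] add  r0, r2, #46 → r0=0xec
body[1] sub  r1, r0, r4 → r1=0x78
body[2] add  r0, r5, r2 → r0=0x50
body[3] xor  r0, r5, r5 → r0=0x00
body[4] sub  r2, r3, #59 → r2=0x12
body[5] mov  r3, r2 → r3=0x12
body[6] sub  r0, r4, r2 → r0=0x62
body[7] mov  r2, r1 → r2=0x78
epilogue: pop r3=0x4d, sp=0x7e
epilogue: pop r1=0x8d, sp=0x7f
r0 is caller-saved → body value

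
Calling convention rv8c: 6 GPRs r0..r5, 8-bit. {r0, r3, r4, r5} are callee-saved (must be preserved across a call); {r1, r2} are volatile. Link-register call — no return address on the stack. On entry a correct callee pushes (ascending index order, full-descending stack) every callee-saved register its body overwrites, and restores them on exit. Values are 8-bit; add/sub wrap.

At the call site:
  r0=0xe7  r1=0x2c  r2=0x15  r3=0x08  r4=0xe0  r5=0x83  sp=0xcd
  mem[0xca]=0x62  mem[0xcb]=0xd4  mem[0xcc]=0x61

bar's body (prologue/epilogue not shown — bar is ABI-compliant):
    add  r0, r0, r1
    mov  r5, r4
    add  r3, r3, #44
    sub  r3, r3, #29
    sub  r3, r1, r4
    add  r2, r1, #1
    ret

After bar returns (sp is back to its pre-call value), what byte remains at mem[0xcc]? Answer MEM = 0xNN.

prologue: push r0 → mem[0xcc]=0xe7, sp=0xcc
prologue: push r3 → mem[0xcb]=0x08, sp=0xcb
prologue: push r5 → mem[0xca]=0x83, sp=0xca
body[0] add  r0, r0, r1 → r0=0x13
body[1] mov  r5, r4 → r5=0xe0
body[2] add  r3, r3, #44 → r3=0x34
body[3] sub  r3, r3, #29 → r3=0x17
body[4] sub  r3, r1, r4 → r3=0x4c
body[5] add  r2, r1, #1 → r2=0x2d
epilogue: pop r5=0x83, sp=0xcb
epilogue: pop r3=0x08, sp=0xcc
epilogue: pop r0=0xe7, sp=0xcd
prologue pushed ['r0', 'r3', 'r5'] at ['0xcc', '0xcb', '0xca']

MEM = 0xe7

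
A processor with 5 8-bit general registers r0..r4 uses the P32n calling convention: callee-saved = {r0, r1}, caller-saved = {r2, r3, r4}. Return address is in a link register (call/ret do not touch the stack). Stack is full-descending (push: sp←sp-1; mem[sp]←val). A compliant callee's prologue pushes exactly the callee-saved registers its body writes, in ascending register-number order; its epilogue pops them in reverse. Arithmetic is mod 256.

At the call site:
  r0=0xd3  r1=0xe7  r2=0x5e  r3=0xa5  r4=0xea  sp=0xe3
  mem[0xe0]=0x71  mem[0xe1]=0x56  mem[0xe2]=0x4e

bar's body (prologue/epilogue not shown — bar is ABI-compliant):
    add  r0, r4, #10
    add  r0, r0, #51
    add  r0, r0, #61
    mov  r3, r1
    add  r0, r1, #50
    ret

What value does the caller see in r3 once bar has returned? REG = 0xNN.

prologue: push r0 -> mem[0xe2]=0xd3, sp=0xe2
body[0] add  r0, r4, #10 -> r0=0xf4
body[1] add  r0, r0, #51 -> r0=0x27
body[2] add  r0, r0, #61 -> r0=0x64
body[3] mov  r3, r1 -> r3=0xe7
body[4] add  r0, r1, #50 -> r0=0x19
epilogue: pop r0=0xd3, sp=0xe3
r3 is caller-saved -> body value

REG = 0xe7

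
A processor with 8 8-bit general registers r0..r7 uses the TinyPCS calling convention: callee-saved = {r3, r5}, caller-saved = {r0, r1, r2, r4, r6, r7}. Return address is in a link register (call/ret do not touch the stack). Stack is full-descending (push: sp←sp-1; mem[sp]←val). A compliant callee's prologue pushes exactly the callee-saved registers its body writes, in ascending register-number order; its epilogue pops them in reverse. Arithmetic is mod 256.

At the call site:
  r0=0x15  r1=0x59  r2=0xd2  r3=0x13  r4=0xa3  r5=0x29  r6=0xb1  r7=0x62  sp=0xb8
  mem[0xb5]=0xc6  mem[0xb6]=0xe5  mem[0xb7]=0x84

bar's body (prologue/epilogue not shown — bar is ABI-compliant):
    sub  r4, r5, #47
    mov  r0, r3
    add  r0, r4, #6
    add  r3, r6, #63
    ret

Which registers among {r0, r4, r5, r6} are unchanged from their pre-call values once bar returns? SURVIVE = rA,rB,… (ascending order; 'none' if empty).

prologue: push r3 → mem[0xb7]=0x13, sp=0xb7
body[0] sub  r4, r5, #47 → r4=0xfa
body[1] mov  r0, r3 → r0=0x13
body[2] add  r0, r4, #6 → r0=0x00
body[3] add  r3, r6, #63 → r3=0xf0
epilogue: pop r3=0x13, sp=0xb8
r0: caller-saved, written=True
r4: caller-saved, written=True
r5: callee-saved, written=False
r6: caller-saved, written=False

SURVIVE = r5,r6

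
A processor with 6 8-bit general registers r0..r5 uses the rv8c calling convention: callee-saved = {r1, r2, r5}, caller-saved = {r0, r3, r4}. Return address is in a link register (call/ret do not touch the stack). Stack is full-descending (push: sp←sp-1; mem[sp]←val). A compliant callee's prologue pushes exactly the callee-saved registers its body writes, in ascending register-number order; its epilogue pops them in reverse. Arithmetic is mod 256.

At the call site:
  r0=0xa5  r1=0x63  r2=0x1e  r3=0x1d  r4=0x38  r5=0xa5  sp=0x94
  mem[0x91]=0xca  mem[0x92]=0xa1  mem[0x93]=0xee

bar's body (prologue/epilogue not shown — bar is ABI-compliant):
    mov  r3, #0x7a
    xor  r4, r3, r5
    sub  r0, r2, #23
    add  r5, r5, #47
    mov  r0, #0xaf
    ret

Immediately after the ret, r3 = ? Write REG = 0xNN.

REG = 0x7a

prologue: push r5 → mem[0x93]=0xa5, sp=0x93
body[0] mov  r3, #0x7a → r3=0x7a
body[1] xor  r4, r3, r5 → r4=0xdf
body[2] sub  r0, r2, #23 → r0=0x07
body[3] add  r5, r5, #47 → r5=0xd4
body[4] mov  r0, #0xaf → r0=0xaf
epilogue: pop r5=0xa5, sp=0x94
r3 is caller-saved → body value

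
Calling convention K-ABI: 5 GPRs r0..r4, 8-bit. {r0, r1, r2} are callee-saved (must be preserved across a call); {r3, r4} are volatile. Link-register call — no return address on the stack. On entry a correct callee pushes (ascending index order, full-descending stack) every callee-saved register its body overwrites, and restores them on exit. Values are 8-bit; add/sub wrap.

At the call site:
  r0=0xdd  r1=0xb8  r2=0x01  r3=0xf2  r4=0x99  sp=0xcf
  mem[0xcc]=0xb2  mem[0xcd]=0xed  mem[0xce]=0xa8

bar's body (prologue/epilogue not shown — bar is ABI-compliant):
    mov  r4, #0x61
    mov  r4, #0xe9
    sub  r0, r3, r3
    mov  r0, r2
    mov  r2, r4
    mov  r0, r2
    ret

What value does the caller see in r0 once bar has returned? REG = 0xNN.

prologue: push r0 -> mem[0xce]=0xdd, sp=0xce
prologue: push r2 -> mem[0xcd]=0x01, sp=0xcd
body[0] mov  r4, #0x61 -> r4=0x61
body[1] mov  r4, #0xe9 -> r4=0xe9
body[2] sub  r0, r3, r3 -> r0=0x00
body[3] mov  r0, r2 -> r0=0x01
body[4] mov  r2, r4 -> r2=0xe9
body[5] mov  r0, r2 -> r0=0xe9
epilogue: pop r2=0x01, sp=0xce
epilogue: pop r0=0xdd, sp=0xcf
r0 is callee-saved -> restored

REG = 0xdd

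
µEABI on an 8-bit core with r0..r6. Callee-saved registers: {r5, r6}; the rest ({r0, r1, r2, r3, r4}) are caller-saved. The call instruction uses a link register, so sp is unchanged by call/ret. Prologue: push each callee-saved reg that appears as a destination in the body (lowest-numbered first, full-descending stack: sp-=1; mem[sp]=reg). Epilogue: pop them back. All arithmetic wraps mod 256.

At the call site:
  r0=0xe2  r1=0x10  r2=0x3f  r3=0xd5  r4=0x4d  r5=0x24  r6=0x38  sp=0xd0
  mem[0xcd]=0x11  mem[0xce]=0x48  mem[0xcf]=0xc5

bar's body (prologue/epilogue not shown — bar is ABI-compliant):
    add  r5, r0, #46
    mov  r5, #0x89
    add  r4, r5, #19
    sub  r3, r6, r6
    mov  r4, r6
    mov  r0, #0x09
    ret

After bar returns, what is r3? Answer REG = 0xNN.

REG = 0x00

prologue: push r5 → mem[0xcf]=0x24, sp=0xcf
body[0] add  r5, r0, #46 → r5=0x10
body[1] mov  r5, #0x89 → r5=0x89
body[2] add  r4, r5, #19 → r4=0x9c
body[3] sub  r3, r6, r6 → r3=0x00
body[4] mov  r4, r6 → r4=0x38
body[5] mov  r0, #0x09 → r0=0x09
epilogue: pop r5=0x24, sp=0xd0
r3 is caller-saved → body value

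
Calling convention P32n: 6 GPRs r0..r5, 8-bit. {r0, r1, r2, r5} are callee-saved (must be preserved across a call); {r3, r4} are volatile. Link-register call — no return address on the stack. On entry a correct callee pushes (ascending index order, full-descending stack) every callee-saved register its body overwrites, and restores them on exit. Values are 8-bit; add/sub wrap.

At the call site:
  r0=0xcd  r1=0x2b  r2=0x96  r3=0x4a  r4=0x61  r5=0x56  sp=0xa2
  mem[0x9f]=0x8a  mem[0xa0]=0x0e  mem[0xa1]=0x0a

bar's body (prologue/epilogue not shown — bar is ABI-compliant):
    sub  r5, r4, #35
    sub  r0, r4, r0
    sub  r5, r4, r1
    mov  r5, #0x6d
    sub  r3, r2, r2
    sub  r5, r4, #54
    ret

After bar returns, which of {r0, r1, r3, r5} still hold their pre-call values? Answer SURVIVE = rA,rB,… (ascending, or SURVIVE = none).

prologue: push r0 -> mem[0xa1]=0xcd, sp=0xa1
prologue: push r5 -> mem[0xa0]=0x56, sp=0xa0
body[0] sub  r5, r4, #35 -> r5=0x3e
body[1] sub  r0, r4, r0 -> r0=0x94
body[2] sub  r5, r4, r1 -> r5=0x36
body[3] mov  r5, #0x6d -> r5=0x6d
body[4] sub  r3, r2, r2 -> r3=0x00
body[5] sub  r5, r4, #54 -> r5=0x2b
epilogue: pop r5=0x56, sp=0xa1
epilogue: pop r0=0xcd, sp=0xa2
r0: callee-saved, written=True
r1: callee-saved, written=False
r3: caller-saved, written=True
r5: callee-saved, written=True

SURVIVE = r0,r1,r5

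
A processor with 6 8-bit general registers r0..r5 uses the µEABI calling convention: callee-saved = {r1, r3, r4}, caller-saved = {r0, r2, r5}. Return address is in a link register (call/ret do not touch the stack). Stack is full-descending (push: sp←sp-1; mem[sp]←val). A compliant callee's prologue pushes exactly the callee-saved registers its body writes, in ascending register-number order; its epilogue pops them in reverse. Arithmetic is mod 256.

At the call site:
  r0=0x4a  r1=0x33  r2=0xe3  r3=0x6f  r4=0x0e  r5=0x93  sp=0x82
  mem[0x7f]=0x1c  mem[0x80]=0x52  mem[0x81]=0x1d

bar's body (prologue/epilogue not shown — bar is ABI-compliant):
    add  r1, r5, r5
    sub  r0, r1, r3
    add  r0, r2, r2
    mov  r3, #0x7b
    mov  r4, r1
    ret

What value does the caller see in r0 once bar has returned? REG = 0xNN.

REG = 0xc6

prologue: push r1 -> mem[0x81]=0x33, sp=0x81
prologue: push r3 -> mem[0x80]=0x6f, sp=0x80
prologue: push r4 -> mem[0x7f]=0x0e, sp=0x7f
body[0] add  r1, r5, r5 -> r1=0x26
body[1] sub  r0, r1, r3 -> r0=0xb7
body[2] add  r0, r2, r2 -> r0=0xc6
body[3] mov  r3, #0x7b -> r3=0x7b
body[4] mov  r4, r1 -> r4=0x26
epilogue: pop r4=0x0e, sp=0x80
epilogue: pop r3=0x6f, sp=0x81
epilogue: pop r1=0x33, sp=0x82
r0 is caller-saved -> body value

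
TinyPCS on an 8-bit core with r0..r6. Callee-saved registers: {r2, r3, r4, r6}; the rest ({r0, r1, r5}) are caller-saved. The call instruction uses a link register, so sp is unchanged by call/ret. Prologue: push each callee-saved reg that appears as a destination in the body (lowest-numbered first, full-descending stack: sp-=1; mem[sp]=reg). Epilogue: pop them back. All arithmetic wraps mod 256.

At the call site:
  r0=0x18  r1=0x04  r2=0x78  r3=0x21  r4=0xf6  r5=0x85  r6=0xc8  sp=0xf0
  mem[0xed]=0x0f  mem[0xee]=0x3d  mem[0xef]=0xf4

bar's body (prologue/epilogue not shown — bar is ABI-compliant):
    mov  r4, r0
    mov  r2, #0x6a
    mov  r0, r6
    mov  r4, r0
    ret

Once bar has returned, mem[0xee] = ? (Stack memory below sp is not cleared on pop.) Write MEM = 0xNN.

prologue: push r2 -> mem[0xef]=0x78, sp=0xef
prologue: push r4 -> mem[0xee]=0xf6, sp=0xee
body[0] mov  r4, r0 -> r4=0x18
body[1] mov  r2, #0x6a -> r2=0x6a
body[2] mov  r0, r6 -> r0=0xc8
body[3] mov  r4, r0 -> r4=0xc8
epilogue: pop r4=0xf6, sp=0xef
epilogue: pop r2=0x78, sp=0xf0
prologue pushed ['r2', 'r4'] at ['0xef', '0xee']

MEM = 0xf6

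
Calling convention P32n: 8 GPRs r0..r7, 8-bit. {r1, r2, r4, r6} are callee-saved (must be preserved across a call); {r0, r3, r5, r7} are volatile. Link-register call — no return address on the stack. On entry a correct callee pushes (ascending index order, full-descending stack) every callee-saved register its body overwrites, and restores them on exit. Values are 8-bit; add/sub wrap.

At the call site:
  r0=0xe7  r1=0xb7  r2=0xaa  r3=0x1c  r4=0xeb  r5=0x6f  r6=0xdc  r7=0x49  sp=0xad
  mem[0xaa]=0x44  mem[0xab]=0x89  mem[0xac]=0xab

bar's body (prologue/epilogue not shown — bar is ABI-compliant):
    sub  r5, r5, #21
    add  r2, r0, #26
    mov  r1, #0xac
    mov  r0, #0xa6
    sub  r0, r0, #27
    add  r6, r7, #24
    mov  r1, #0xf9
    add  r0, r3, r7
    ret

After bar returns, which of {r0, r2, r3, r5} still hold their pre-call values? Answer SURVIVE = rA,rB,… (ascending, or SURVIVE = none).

SURVIVE = r2,r3

prologue: push r1 → mem[0xac]=0xb7, sp=0xac
prologue: push r2 → mem[0xab]=0xaa, sp=0xab
prologue: push r6 → mem[0xaa]=0xdc, sp=0xaa
body[0] sub  r5, r5, #21 → r5=0x5a
body[1] add  r2, r0, #26 → r2=0x01
body[2] mov  r1, #0xac → r1=0xac
body[3] mov  r0, #0xa6 → r0=0xa6
body[4] sub  r0, r0, #27 → r0=0x8b
body[5] add  r6, r7, #24 → r6=0x61
body[6] mov  r1, #0xf9 → r1=0xf9
body[7] add  r0, r3, r7 → r0=0x65
epilogue: pop r6=0xdc, sp=0xab
epilogue: pop r2=0xaa, sp=0xac
epilogue: pop r1=0xb7, sp=0xad
r0: caller-saved, written=True
r2: callee-saved, written=True
r3: caller-saved, written=False
r5: caller-saved, written=True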